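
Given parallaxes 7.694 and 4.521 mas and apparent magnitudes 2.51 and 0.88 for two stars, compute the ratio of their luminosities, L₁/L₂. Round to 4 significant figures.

d₁ = 1/p₁ = 1/0.007694″ = 129.97 pc; d₂ = 1/p₂ = 1/0.004521″ = 221.19 pc.
M₁ = m₁ − 5 log₁₀ d₁ + 5 = 2.51 − 10.5692 + 5 = -3.0592.
M₂ = 0.88 − 11.7238 + 5 = -5.8438.
L₁/L₂ = 10^(0.4(M₂ − M₁)) = 10^(0.4 × (-2.7846)) = 10^(-1.11384) = 0.076941.

L₁/L₂ = 0.07694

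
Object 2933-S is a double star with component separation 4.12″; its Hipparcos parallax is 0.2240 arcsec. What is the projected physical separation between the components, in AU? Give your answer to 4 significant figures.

d = 1/p = 1/0.2240″ = 4.4643 pc.
At distance d (pc), an angle of θ arcsec spans θ·d AU: s = 4.12 × 4.4643 = 18.393 AU.

18.39 AU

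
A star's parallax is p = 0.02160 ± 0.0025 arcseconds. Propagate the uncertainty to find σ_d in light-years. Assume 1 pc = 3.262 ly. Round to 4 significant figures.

17.48 ly

d = 1/p, so σ_d = σ_p / p².
σ_d = 0.00250 / (0.02160)² = 0.00250 / 0.00046656 = 5.3584 pc = 5.3584 × 3.262 ly = 17.479 ly.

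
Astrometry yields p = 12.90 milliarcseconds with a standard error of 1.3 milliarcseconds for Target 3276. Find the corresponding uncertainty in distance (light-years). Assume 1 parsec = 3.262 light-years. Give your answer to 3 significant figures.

25.5 ly

d = 1/p, so σ_d = σ_p / p².
σ_d = 0.00130 / (0.01290)² = 0.00130 / 0.00016641 = 7.812 pc = 7.812 × 3.262 ly = 25.483 ly.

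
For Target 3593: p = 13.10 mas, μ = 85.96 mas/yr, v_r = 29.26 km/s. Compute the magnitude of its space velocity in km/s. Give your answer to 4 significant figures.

42.70 km/s

d = 1/p = 1/0.01310″ = 76.336 pc.
μ = 85.96 mas/yr = 0.08596 ″/yr.
v_t = 4.740 μ d = 4.740 × 0.08596 × 76.336 = 31.103 km/s.
v = √(v_r² + v_t²) = √(29.26² + 31.103²) = √1823.54 = 42.703 km/s.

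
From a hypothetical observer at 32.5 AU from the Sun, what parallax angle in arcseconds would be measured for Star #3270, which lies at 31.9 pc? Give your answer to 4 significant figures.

p (arcsec) = B (AU) / d (pc).
p = 32.5 / 31.9 = 1.0188 arcsec.

1.019 arcsec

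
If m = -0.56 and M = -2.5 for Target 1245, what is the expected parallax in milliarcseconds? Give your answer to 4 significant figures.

m − M = -0.56 − (-2.5) = 1.94.
d = 10^((m−M)/5 + 1) = 10^1.388 = 24.434 pc.
p = 1/d = 1/24.434 = 0.040927 arcsec = 40.927 mas.

40.93 mas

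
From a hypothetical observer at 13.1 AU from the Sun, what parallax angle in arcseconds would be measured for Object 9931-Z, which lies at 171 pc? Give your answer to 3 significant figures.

0.0766 arcsec

p (arcsec) = B (AU) / d (pc).
p = 13.1 / 171 = 0.076608 arcsec.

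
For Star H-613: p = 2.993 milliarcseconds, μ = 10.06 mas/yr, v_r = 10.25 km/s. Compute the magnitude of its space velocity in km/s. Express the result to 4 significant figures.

d = 1/p = 1/0.002993″ = 334.11 pc.
μ = 10.06 mas/yr = 0.01006 ″/yr.
v_t = 4.740 μ d = 4.740 × 0.01006 × 334.11 = 15.932 km/s.
v = √(v_r² + v_t²) = √(10.25² + 15.932²) = √358.891 = 18.944 km/s.

18.94 km/s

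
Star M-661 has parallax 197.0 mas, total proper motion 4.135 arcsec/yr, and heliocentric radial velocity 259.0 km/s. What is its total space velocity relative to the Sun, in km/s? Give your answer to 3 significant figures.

d = 1/p = 1/0.1970″ = 5.0761 pc.
v_t = 4.740 μ d = 4.740 × 4.135 × 5.0761 = 99.491 km/s.
v = √(v_r² + v_t²) = √(259.0² + 99.491²) = √76979.5 = 277.45 km/s.

277 km/s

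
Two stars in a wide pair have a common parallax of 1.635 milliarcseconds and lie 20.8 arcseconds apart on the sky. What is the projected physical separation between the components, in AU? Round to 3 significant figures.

12700 AU

d = 1/p = 1/0.001635″ = 611.62 pc.
At distance d (pc), an angle of θ arcsec spans θ·d AU: s = 20.8 × 611.62 = 12722 AU.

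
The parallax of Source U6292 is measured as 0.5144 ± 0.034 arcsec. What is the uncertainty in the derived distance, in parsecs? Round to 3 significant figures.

d = 1/p, so σ_d = σ_p / p².
σ_d = 0.0340 / (0.5144)² = 0.0340 / 0.26461 = 0.12849 pc.

0.128 pc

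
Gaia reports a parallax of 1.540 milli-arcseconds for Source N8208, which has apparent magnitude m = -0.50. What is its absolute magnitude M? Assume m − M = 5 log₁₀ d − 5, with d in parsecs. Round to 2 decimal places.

M = -9.56

d = 1/p = 1/0.001540″ = 649.35 pc.
m − M = 5 log₁₀(649.35) − 5 = 14.0624 − 5 = 9.0624.
M = m − (m − M) = -0.50 − 9.0624 = -9.56.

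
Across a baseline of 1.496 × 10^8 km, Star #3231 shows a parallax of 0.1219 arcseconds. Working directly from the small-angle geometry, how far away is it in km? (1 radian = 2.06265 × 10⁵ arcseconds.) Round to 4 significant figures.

θ = 0.1219″ = 0.1219/206265 = 5.9099 × 10^-7 rad.
d = B/θ = (1.496 × 10^8) / (5.9099 × 10^-7) = 2.5313 × 10^14 km.

2.531 × 10^14 km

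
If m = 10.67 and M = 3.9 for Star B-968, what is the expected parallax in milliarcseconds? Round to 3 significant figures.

4.43 mas

m − M = 10.67 − 3.9 = 6.77.
d = 10^((m−M)/5 + 1) = 10^2.354 = 225.94 pc.
p = 1/d = 1/225.94 = 0.004426 arcsec = 4.426 mas.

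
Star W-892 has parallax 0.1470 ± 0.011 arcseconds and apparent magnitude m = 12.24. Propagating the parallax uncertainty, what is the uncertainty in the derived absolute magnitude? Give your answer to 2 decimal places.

M = m − 5 log₁₀ d + 5 = m + 5 log₁₀ p + 5, so ∂M/∂p = 5/(p ln 10).
σ_M = (5/ln 10) · (σ_p/p) = 2.1715 × 0.011/0.1470 = 2.1715 × 0.07483 = 0.16249.

σ_M = 0.16 mag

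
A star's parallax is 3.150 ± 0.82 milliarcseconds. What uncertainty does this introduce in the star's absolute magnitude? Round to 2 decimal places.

σ_M = 0.57 mag

M = m − 5 log₁₀ d + 5 = m + 5 log₁₀ p + 5, so ∂M/∂p = 5/(p ln 10).
σ_M = (5/ln 10) · (σ_p/p) = 2.1715 × 0.82/3.150 = 2.1715 × 0.26032 = 0.56528.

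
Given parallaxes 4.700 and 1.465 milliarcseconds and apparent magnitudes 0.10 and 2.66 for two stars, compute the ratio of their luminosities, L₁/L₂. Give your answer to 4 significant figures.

L₁/L₂ = 1.027

d₁ = 1/p₁ = 1/0.004700″ = 212.77 pc; d₂ = 1/p₂ = 1/0.001465″ = 682.59 pc.
M₁ = m₁ − 5 log₁₀ d₁ + 5 = 0.10 − 11.6396 + 5 = -6.5396.
M₂ = 2.66 − 14.1708 + 5 = -6.5108.
L₁/L₂ = 10^(0.4(M₂ − M₁)) = 10^(0.4 × 0.0288) = 10^0.01152 = 1.0269.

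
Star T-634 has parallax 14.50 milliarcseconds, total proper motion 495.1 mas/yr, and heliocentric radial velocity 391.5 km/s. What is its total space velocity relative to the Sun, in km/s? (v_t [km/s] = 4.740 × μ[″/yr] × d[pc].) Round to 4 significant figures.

423.6 km/s

d = 1/p = 1/0.01450″ = 68.966 pc.
μ = 495.1 mas/yr = 0.4951 ″/yr.
v_t = 4.740 μ d = 4.740 × 0.4951 × 68.966 = 161.85 km/s.
v = √(v_r² + v_t²) = √(391.5² + 161.85²) = √179468 = 423.64 km/s.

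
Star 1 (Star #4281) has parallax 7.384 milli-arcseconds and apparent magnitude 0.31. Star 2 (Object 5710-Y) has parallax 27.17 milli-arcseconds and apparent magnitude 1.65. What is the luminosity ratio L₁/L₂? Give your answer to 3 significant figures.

L₁/L₂ = 46.5

d₁ = 1/p₁ = 1/0.007384″ = 135.43 pc; d₂ = 1/p₂ = 1/0.02717″ = 36.805 pc.
M₁ = m₁ − 5 log₁₀ d₁ + 5 = 0.31 − 10.6586 + 5 = -5.3486.
M₂ = 1.65 − 7.8295 + 5 = -1.1795.
L₁/L₂ = 10^(0.4(M₂ − M₁)) = 10^(0.4 × 4.1691) = 10^1.66764 = 46.52.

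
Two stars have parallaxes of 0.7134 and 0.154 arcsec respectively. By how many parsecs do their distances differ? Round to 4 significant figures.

5.092 pc

d_A = 1/0.7134″ = 1.4017 pc; d_B = 1/0.1540″ = 6.4935 pc.
|d_B − d_A| = |6.4935 − 1.4017| = 5.0918 pc.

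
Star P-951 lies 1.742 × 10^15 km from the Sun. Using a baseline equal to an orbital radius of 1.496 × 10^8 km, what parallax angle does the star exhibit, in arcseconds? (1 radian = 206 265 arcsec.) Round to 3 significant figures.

θ ≈ B/d = (1.496 × 10^8) / (1.742 × 10^15) = 8.5878 × 10^-8 rad.
In arcseconds: 8.5878 × 10^-8 × 206265 = 0.017714″.

0.0177 arcsec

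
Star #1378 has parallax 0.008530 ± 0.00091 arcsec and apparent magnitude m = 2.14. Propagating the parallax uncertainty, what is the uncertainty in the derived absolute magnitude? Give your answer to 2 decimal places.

σ_M = 0.23 mag

M = m − 5 log₁₀ d + 5 = m + 5 log₁₀ p + 5, so ∂M/∂p = 5/(p ln 10).
σ_M = (5/ln 10) · (σ_p/p) = 2.1715 × 0.00091/0.008530 = 2.1715 × 0.10668 = 0.23166.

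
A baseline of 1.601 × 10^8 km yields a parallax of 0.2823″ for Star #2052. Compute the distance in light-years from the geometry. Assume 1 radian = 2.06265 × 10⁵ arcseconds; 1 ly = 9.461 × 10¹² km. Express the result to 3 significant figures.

12.4 ly

θ = 0.2823″ = 0.2823/206265 = 1.3686 × 10^-6 rad.
d = B/θ = (1.601 × 10^8) / (1.3686 × 10^-6) = 1.1698 × 10^14 km = (1.1698 × 10^14) / (9.461 × 10^12) ly = 12.364 ly.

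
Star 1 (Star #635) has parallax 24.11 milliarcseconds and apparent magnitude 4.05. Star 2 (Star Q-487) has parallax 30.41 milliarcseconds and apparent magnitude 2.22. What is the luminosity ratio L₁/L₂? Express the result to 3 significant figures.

d₁ = 1/p₁ = 1/0.02411″ = 41.477 pc; d₂ = 1/p₂ = 1/0.03041″ = 32.884 pc.
M₁ = m₁ − 5 log₁₀ d₁ + 5 = 4.05 − 8.0890 + 5 = 0.9610.
M₂ = 2.22 − 7.5849 + 5 = -0.3649.
L₁/L₂ = 10^(0.4(M₂ − M₁)) = 10^(0.4 × (-1.3259)) = 10^(-0.53036) = 0.29488.

L₁/L₂ = 0.295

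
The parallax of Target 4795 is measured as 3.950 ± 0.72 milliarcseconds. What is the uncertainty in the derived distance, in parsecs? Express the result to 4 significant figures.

46.15 pc

d = 1/p, so σ_d = σ_p / p².
σ_d = 0.000720 / (0.003950)² = 0.000720 / 0.000015603 = 46.145 pc.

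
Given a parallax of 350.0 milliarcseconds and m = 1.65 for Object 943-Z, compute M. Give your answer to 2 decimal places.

d = 1/p = 1/0.3500″ = 2.8571 pc.
m − M = 5 log₁₀(2.8571) − 5 = 2.2796 − 5 = -2.7204.
M = m − (m − M) = 1.65 − (-2.7204) = 4.37.

M = 4.37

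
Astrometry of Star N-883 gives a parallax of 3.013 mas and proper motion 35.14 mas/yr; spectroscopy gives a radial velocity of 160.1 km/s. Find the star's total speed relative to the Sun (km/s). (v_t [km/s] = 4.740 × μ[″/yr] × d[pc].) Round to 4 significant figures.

d = 1/p = 1/0.003013″ = 331.9 pc.
μ = 35.14 mas/yr = 0.03514 ″/yr.
v_t = 4.740 μ d = 4.740 × 0.03514 × 331.9 = 55.282 km/s.
v = √(v_r² + v_t²) = √(160.1² + 55.282²) = √28688.1 = 169.38 km/s.

169.4 km/s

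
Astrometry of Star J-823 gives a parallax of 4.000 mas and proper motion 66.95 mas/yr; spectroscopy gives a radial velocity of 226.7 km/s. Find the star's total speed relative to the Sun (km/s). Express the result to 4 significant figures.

240.2 km/s

d = 1/p = 1/0.004000″ = 250 pc.
μ = 66.95 mas/yr = 0.06695 ″/yr.
v_t = 4.740 μ d = 4.740 × 0.06695 × 250 = 79.336 km/s.
v = √(v_r² + v_t²) = √(226.7² + 79.336²) = √57687.1 = 240.18 km/s.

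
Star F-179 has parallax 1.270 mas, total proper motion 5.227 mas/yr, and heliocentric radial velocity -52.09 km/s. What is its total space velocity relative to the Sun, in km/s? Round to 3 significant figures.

55.6 km/s

d = 1/p = 1/0.001270″ = 787.4 pc.
μ = 5.227 mas/yr = 0.005227 ″/yr.
v_t = 4.740 μ d = 4.740 × 0.005227 × 787.4 = 19.509 km/s.
v = √(v_r² + v_t²) = √((-52.09)² + 19.509²) = √3093.97 = 55.623 km/s.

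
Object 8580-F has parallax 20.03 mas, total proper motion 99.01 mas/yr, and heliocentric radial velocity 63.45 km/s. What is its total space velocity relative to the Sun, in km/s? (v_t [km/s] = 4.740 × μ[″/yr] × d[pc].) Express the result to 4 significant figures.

67.64 km/s

d = 1/p = 1/0.02003″ = 49.925 pc.
μ = 99.01 mas/yr = 0.09901 ″/yr.
v_t = 4.740 μ d = 4.740 × 0.09901 × 49.925 = 23.43 km/s.
v = √(v_r² + v_t²) = √(63.45² + 23.43²) = √4574.87 = 67.638 km/s.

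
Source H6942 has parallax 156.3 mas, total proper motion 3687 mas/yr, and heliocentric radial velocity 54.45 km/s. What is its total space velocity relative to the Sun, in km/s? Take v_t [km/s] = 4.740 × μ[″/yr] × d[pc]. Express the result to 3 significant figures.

124 km/s

d = 1/p = 1/0.1563″ = 6.398 pc.
μ = 3687 mas/yr = 3.687 ″/yr.
v_t = 4.740 μ d = 4.740 × 3.687 × 6.398 = 111.81 km/s.
v = √(v_r² + v_t²) = √(54.45² + 111.81²) = √15466.3 = 124.36 km/s.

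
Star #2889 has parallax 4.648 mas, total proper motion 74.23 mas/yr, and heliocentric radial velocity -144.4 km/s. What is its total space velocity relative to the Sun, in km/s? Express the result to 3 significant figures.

d = 1/p = 1/0.004648″ = 215.15 pc.
μ = 74.23 mas/yr = 0.07423 ″/yr.
v_t = 4.740 μ d = 4.740 × 0.07423 × 215.15 = 75.701 km/s.
v = √(v_r² + v_t²) = √((-144.4)² + 75.701²) = √26582 = 163.04 km/s.

163 km/s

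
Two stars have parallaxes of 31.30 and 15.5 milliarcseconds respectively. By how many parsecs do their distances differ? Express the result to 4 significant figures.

d_A = 1/0.03130″ = 31.949 pc; d_B = 1/0.01550″ = 64.516 pc.
|d_B − d_A| = |64.516 − 31.949| = 32.567 pc.

32.57 pc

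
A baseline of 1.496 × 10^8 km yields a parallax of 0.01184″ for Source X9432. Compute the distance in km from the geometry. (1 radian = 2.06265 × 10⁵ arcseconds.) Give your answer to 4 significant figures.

2.606 × 10^15 km

θ = 0.01184″ = 0.01184/206265 = 5.7402 × 10^-8 rad.
d = B/θ = (1.496 × 10^8) / (5.7402 × 10^-8) = 2.6062 × 10^15 km.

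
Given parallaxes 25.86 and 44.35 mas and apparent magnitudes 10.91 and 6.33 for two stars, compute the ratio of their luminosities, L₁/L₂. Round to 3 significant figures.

L₁/L₂ = 0.0433

d₁ = 1/p₁ = 1/0.02586″ = 38.67 pc; d₂ = 1/p₂ = 1/0.04435″ = 22.548 pc.
M₁ = m₁ − 5 log₁₀ d₁ + 5 = 10.91 − 7.9369 + 5 = 7.9731.
M₂ = 6.33 − 6.7655 + 5 = 4.5645.
L₁/L₂ = 10^(0.4(M₂ − M₁)) = 10^(0.4 × (-3.4086)) = 10^(-1.36344) = 0.043307.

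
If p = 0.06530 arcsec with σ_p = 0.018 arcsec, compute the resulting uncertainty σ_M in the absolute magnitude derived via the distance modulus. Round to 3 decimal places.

σ_M = 0.599 mag

M = m − 5 log₁₀ d + 5 = m + 5 log₁₀ p + 5, so ∂M/∂p = 5/(p ln 10).
σ_M = (5/ln 10) · (σ_p/p) = 2.1715 × 0.018/0.06530 = 2.1715 × 0.27565 = 0.59857.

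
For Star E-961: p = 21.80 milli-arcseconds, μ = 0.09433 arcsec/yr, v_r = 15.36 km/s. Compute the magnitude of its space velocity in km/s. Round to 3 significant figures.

25.6 km/s

d = 1/p = 1/0.02180″ = 45.872 pc.
v_t = 4.740 μ d = 4.740 × 0.09433 × 45.872 = 20.51 km/s.
v = √(v_r² + v_t²) = √(15.36² + 20.51²) = √656.59 = 25.624 km/s.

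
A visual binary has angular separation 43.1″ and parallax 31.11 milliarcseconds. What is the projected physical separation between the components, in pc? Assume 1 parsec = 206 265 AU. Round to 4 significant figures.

0.006717 pc

d = 1/p = 1/0.03111″ = 32.144 pc.
At distance d (pc), an angle of θ arcsec spans θ·d AU: s = 43.1 × 32.144 = 1385.4 AU.
= 1385.4 / 206265 = 0.0067166 pc.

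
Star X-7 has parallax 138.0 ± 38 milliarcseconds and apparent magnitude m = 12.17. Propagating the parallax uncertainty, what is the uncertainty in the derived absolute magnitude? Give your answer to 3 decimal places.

M = m − 5 log₁₀ d + 5 = m + 5 log₁₀ p + 5, so ∂M/∂p = 5/(p ln 10).
σ_M = (5/ln 10) · (σ_p/p) = 2.1715 × 38/138.0 = 2.1715 × 0.27536 = 0.59794.

σ_M = 0.598 mag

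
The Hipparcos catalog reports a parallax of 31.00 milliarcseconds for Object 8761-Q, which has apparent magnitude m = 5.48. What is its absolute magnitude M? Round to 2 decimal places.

M = 2.94

d = 1/p = 1/0.03100″ = 32.258 pc.
m − M = 5 log₁₀(32.258) − 5 = 7.5432 − 5 = 2.5432.
M = m − (m − M) = 5.48 − 2.5432 = 2.94.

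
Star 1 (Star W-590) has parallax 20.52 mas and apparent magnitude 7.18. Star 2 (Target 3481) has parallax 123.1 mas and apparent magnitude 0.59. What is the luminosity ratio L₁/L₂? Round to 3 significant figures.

d₁ = 1/p₁ = 1/0.02052″ = 48.733 pc; d₂ = 1/p₂ = 1/0.1231″ = 8.1235 pc.
M₁ = m₁ − 5 log₁₀ d₁ + 5 = 7.18 − 8.4391 + 5 = 3.7409.
M₂ = 0.59 − 4.5487 + 5 = 1.0413.
L₁/L₂ = 10^(0.4(M₂ − M₁)) = 10^(0.4 × (-2.6996)) = 10^(-1.07984) = 0.083207.

L₁/L₂ = 0.0832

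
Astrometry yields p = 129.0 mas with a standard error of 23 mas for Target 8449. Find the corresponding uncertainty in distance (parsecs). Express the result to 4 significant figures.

d = 1/p, so σ_d = σ_p / p².
σ_d = 0.0230 / (0.1290)² = 0.0230 / 0.016641 = 1.3821 pc.

1.382 pc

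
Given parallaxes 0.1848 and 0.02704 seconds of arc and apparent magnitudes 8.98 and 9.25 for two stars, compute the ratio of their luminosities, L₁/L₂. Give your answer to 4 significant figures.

L₁/L₂ = 0.02745

d₁ = 1/p₁ = 1/0.1848″ = 5.4113 pc; d₂ = 1/p₂ = 1/0.02704″ = 36.982 pc.
M₁ = m₁ − 5 log₁₀ d₁ + 5 = 8.98 − 3.6665 + 5 = 10.3135.
M₂ = 9.25 − 7.8400 + 5 = 6.4100.
L₁/L₂ = 10^(0.4(M₂ − M₁)) = 10^(0.4 × (-3.9035)) = 10^(-1.56140) = 0.027454.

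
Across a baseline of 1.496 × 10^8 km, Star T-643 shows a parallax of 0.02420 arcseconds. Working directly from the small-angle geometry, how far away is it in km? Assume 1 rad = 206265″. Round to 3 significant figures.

θ = 0.02420″ = 0.02420/206265 = 1.1732 × 10^-7 rad.
d = B/θ = (1.496 × 10^8) / (1.1732 × 10^-7) = 1.2751 × 10^15 km.

1.28 × 10^15 km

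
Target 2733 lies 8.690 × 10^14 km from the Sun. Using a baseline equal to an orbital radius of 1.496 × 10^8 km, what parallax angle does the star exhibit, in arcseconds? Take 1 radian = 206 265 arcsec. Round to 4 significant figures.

0.03551 arcsec

θ ≈ B/d = (1.496 × 10^8) / (8.690 × 10^14) = 1.7215 × 10^-7 rad.
In arcseconds: 1.7215 × 10^-7 × 206265 = 0.035509″.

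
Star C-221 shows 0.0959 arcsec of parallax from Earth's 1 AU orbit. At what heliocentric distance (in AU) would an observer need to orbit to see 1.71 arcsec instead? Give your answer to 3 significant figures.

17.8 AU

Parallax scales linearly with baseline: p ∝ B, so B = p_target / p_Earth × 1 AU.
B = 1.71 / 0.0959 = 17.831 AU.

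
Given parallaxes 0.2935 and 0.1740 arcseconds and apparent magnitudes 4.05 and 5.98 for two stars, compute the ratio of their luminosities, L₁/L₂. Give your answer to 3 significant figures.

d₁ = 1/p₁ = 1/0.2935″ = 3.4072 pc; d₂ = 1/p₂ = 1/0.1740″ = 5.7471 pc.
M₁ = m₁ − 5 log₁₀ d₁ + 5 = 4.05 − 2.6620 + 5 = 6.3880.
M₂ = 5.98 − 3.7972 + 5 = 7.1828.
L₁/L₂ = 10^(0.4(M₂ − M₁)) = 10^(0.4 × 0.7948) = 10^0.31792 = 2.0793.

L₁/L₂ = 2.08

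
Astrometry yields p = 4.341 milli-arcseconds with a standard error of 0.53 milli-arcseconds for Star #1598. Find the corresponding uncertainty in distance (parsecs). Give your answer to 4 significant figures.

28.13 pc

d = 1/p, so σ_d = σ_p / p².
σ_d = 0.000530 / (0.004341)² = 0.000530 / 0.000018844 = 28.126 pc.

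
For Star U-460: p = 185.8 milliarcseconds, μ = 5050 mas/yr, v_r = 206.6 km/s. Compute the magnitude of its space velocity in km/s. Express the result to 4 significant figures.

d = 1/p = 1/0.1858″ = 5.3821 pc.
μ = 5050 mas/yr = 5.050 ″/yr.
v_t = 4.740 μ d = 4.740 × 5.050 × 5.3821 = 128.83 km/s.
v = √(v_r² + v_t²) = √(206.6² + 128.83²) = √59280.7 = 243.48 km/s.

243.5 km/s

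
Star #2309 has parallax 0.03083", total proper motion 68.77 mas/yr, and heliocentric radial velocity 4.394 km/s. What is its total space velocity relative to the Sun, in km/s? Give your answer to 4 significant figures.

d = 1/p = 1/0.03083″ = 32.436 pc.
μ = 68.77 mas/yr = 0.06877 ″/yr.
v_t = 4.740 μ d = 4.740 × 0.06877 × 32.436 = 10.573 km/s.
v = √(v_r² + v_t²) = √(4.394² + 10.573²) = √131.096 = 11.45 km/s.

11.45 km/s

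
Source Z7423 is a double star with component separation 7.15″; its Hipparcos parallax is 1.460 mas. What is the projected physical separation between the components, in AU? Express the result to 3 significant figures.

4900 AU

d = 1/p = 1/0.001460″ = 684.93 pc.
At distance d (pc), an angle of θ arcsec spans θ·d AU: s = 7.15 × 684.93 = 4897.2 AU.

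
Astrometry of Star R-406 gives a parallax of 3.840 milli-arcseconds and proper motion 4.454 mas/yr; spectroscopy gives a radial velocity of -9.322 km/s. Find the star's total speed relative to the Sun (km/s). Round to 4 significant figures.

10.82 km/s

d = 1/p = 1/0.003840″ = 260.42 pc.
μ = 4.454 mas/yr = 0.004454 ″/yr.
v_t = 4.740 μ d = 4.740 × 0.004454 × 260.42 = 5.498 km/s.
v = √(v_r² + v_t²) = √((-9.322)² + 5.498²) = √117.128 = 10.823 km/s.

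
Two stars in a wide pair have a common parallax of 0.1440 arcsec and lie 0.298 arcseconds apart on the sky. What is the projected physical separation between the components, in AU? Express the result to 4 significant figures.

2.069 AU

d = 1/p = 1/0.1440″ = 6.9444 pc.
At distance d (pc), an angle of θ arcsec spans θ·d AU: s = 0.298 × 6.9444 = 2.0694 AU.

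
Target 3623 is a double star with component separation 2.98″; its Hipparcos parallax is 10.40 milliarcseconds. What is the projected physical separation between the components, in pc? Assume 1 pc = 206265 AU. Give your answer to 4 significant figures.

0.001389 pc

d = 1/p = 1/0.01040″ = 96.154 pc.
At distance d (pc), an angle of θ arcsec spans θ·d AU: s = 2.98 × 96.154 = 286.54 AU.
= 286.54 / 206265 = 0.0013892 pc.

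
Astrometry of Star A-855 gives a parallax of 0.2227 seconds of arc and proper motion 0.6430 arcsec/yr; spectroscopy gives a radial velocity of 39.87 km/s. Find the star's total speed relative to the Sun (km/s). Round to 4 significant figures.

d = 1/p = 1/0.2227″ = 4.4903 pc.
v_t = 4.740 μ d = 4.740 × 0.6430 × 4.4903 = 13.686 km/s.
v = √(v_r² + v_t²) = √(39.87² + 13.686²) = √1776.92 = 42.154 km/s.

42.15 km/s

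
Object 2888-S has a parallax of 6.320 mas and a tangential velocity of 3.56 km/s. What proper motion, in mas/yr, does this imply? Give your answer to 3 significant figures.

4.75 mas/yr

d = 1/p = 1/0.006320″ = 158.23 pc.
μ = v_t / (4.74 d) = 3.56 / (4.74 × 158.23) = 3.56 / 750.01 = 0.0047466 ″/yr = 4.7466 mas/yr.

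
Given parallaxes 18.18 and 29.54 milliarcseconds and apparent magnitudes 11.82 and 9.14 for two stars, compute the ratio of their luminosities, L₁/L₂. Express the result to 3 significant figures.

L₁/L₂ = 0.224

d₁ = 1/p₁ = 1/0.01818″ = 55.006 pc; d₂ = 1/p₂ = 1/0.02954″ = 33.852 pc.
M₁ = m₁ − 5 log₁₀ d₁ + 5 = 11.82 − 8.7021 + 5 = 8.1179.
M₂ = 9.14 − 7.6479 + 5 = 6.4921.
L₁/L₂ = 10^(0.4(M₂ − M₁)) = 10^(0.4 × (-1.6258)) = 10^(-0.65032) = 0.22371.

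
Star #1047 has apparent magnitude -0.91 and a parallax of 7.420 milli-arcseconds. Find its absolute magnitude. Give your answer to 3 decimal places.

d = 1/p = 1/0.007420″ = 134.77 pc.
m − M = 5 log₁₀(134.77) − 5 = 10.6480 − 5 = 5.6480.
M = m − (m − M) = -0.91 − 5.6480 = -6.558.

M = -6.558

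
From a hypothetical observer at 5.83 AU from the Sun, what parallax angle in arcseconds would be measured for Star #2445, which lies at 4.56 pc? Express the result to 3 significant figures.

1.28 arcsec

p (arcsec) = B (AU) / d (pc).
p = 5.83 / 4.56 = 1.2785 arcsec.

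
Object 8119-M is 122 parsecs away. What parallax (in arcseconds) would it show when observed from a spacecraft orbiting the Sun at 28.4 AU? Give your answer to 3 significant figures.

p (arcsec) = B (AU) / d (pc).
p = 28.4 / 122 = 0.23279 arcsec.

0.233 arcsec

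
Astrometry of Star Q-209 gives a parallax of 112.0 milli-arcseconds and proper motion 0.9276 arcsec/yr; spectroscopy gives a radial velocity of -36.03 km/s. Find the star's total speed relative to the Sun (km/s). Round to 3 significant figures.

d = 1/p = 1/0.1120″ = 8.9286 pc.
v_t = 4.740 μ d = 4.740 × 0.9276 × 8.9286 = 39.257 km/s.
v = √(v_r² + v_t²) = √((-36.03)² + 39.257²) = √2839.27 = 53.285 km/s.

53.3 km/s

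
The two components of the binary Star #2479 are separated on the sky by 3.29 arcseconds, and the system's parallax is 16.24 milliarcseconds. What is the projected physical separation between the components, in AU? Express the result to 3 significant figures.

203 AU

d = 1/p = 1/0.01624″ = 61.576 pc.
At distance d (pc), an angle of θ arcsec spans θ·d AU: s = 3.29 × 61.576 = 202.59 AU.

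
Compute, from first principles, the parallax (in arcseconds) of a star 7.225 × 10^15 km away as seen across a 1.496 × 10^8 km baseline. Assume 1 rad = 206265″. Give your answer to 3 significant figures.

θ ≈ B/d = (1.496 × 10^8) / (7.225 × 10^15) = 2.0706 × 10^-8 rad.
In arcseconds: 2.0706 × 10^-8 × 206265 = 0.0042709″.

0.00427 arcsec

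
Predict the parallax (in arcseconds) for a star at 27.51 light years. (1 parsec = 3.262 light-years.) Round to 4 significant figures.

0.1186 arcsec

d = 27.51 ly ÷ 3.262 = 8.4335 pc.
p = 1/d = 1/8.4335 = 0.11857 arcsec.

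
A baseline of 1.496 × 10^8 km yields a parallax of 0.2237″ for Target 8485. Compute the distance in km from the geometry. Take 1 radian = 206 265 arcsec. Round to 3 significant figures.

1.38 × 10^14 km

θ = 0.2237″ = 0.2237/206265 = 1.0845 × 10^-6 rad.
d = B/θ = (1.496 × 10^8) / (1.0845 × 10^-6) = 1.3794 × 10^14 km.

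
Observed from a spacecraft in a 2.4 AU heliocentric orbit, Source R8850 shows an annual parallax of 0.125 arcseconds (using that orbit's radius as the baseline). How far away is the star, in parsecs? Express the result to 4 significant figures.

19.20 pc

With baseline B (in AU) and parallax p (in arcsec), d = B/p parsecs.
d = 2.4 / 0.125 = 19.2 pc.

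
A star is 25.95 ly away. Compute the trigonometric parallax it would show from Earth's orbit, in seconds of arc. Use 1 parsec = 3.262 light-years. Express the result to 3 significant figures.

d = 25.95 ly ÷ 3.262 = 7.9552 pc.
p = 1/d = 1/7.9552 = 0.1257 arcsec.

0.126 arcsec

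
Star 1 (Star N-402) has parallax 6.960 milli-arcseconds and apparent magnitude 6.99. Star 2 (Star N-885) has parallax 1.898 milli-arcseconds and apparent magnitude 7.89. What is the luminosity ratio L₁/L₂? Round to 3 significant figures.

L₁/L₂ = 0.170

d₁ = 1/p₁ = 1/0.006960″ = 143.68 pc; d₂ = 1/p₂ = 1/0.001898″ = 526.87 pc.
M₁ = m₁ − 5 log₁₀ d₁ + 5 = 6.99 − 10.7870 + 5 = 1.2030.
M₂ = 7.89 − 13.6085 + 5 = -0.7185.
L₁/L₂ = 10^(0.4(M₂ − M₁)) = 10^(0.4 × (-1.9215)) = 10^(-0.76860) = 0.17037.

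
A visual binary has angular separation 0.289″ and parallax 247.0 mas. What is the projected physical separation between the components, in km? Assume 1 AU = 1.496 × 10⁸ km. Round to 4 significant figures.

d = 1/p = 1/0.2470″ = 4.0486 pc.
At distance d (pc), an angle of θ arcsec spans θ·d AU: s = 0.289 × 4.0486 = 1.17 AU.
= 1.17 × 1.496 × 10⁸ km = 1.7503 × 10^8 km.

1.750 × 10^8 km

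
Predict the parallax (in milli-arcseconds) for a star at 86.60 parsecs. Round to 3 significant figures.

11.5 mas

p = 1/d = 1/86.6 = 0.011547 arcsec.
= 0.011547 × 1000 = 11.547 mas.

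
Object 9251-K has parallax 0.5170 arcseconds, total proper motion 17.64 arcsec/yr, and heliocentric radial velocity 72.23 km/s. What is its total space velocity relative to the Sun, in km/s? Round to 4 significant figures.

d = 1/p = 1/0.5170″ = 1.9342 pc.
v_t = 4.740 μ d = 4.740 × 17.64 × 1.9342 = 161.73 km/s.
v = √(v_r² + v_t²) = √(72.23² + 161.73²) = √31373.8 = 177.13 km/s.

177.1 km/s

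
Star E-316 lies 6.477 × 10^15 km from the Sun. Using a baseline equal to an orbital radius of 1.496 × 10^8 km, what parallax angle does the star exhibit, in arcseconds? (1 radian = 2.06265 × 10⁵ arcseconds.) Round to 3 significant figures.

0.00476 arcsec

θ ≈ B/d = (1.496 × 10^8) / (6.477 × 10^15) = 2.3097 × 10^-8 rad.
In arcseconds: 2.3097 × 10^-8 × 206265 = 0.0047641″.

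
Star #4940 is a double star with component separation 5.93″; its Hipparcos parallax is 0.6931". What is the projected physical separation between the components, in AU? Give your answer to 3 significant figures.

d = 1/p = 1/0.6931″ = 1.4428 pc.
At distance d (pc), an angle of θ arcsec spans θ·d AU: s = 5.93 × 1.4428 = 8.5558 AU.

8.56 AU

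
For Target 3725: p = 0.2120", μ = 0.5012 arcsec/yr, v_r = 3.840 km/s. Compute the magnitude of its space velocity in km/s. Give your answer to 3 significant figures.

11.8 km/s

d = 1/p = 1/0.2120″ = 4.717 pc.
v_t = 4.740 μ d = 4.740 × 0.5012 × 4.717 = 11.206 km/s.
v = √(v_r² + v_t²) = √(3.840² + 11.206²) = √140.32 = 11.846 km/s.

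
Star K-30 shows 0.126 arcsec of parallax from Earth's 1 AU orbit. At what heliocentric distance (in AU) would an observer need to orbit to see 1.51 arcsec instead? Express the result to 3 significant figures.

12.0 AU

Parallax scales linearly with baseline: p ∝ B, so B = p_target / p_Earth × 1 AU.
B = 1.51 / 0.126 = 11.984 AU.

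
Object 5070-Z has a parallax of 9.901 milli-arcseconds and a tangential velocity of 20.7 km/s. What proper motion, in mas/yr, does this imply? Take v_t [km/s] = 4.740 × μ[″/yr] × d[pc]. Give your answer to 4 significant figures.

d = 1/p = 1/0.009901″ = 101 pc.
μ = v_t / (4.74 d) = 20.7 / (4.74 × 101) = 20.7 / 478.74 = 0.043239 ″/yr = 43.239 mas/yr.

43.24 mas/yr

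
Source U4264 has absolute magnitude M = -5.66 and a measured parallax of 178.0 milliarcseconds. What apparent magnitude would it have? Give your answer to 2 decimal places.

m = -6.91

d = 1/p = 1/0.1780″ = 5.618 pc.
m − M = 5 log₁₀ d − 5 = 5 log₁₀(5.618) − 5 = 3.7479 − 5 = -1.2521.
m = M + (m − M) = -5.66 + (-1.2521) = -6.91.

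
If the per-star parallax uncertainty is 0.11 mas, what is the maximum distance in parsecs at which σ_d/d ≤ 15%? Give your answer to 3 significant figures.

1360 pc

σ_d/d = σ_p/p, so the condition is σ_p/p ≤ 0.15, i.e. p ≥ σ_p/0.15.
p_min = 0.11/0.15 = 0.73333 mas = 0.00073333 arcsec.
d_max = 1/p_min = 1/0.00073333 = 1363.6 pc.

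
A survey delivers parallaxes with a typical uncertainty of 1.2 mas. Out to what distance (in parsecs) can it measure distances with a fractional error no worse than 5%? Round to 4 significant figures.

41.67 pc

σ_d/d = σ_p/p, so the condition is σ_p/p ≤ 0.05, i.e. p ≥ σ_p/0.05.
p_min = 1.2/0.05 = 24 mas = 0.024 arcsec.
d_max = 1/p_min = 1/0.024 = 41.667 pc.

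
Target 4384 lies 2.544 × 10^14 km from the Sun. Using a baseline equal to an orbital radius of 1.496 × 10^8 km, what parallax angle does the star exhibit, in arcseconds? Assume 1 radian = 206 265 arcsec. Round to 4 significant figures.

0.1213 arcsec

θ ≈ B/d = (1.496 × 10^8) / (2.544 × 10^14) = 5.8805 × 10^-7 rad.
In arcseconds: 5.8805 × 10^-7 × 206265 = 0.12129″.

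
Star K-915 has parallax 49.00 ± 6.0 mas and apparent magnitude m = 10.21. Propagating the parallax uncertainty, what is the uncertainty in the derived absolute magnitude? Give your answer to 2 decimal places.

σ_M = 0.27 mag

M = m − 5 log₁₀ d + 5 = m + 5 log₁₀ p + 5, so ∂M/∂p = 5/(p ln 10).
σ_M = (5/ln 10) · (σ_p/p) = 2.1715 × 6.0/49.00 = 2.1715 × 0.12245 = 0.2659.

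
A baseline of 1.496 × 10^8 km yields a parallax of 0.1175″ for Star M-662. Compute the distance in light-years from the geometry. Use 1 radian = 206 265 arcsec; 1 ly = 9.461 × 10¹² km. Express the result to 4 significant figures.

θ = 0.1175″ = 0.1175/206265 = 5.6966 × 10^-7 rad.
d = B/θ = (1.496 × 10^8) / (5.6966 × 10^-7) = 2.6261 × 10^14 km = (2.6261 × 10^14) / (9.461 × 10^12) ly = 27.757 ly.

27.76 ly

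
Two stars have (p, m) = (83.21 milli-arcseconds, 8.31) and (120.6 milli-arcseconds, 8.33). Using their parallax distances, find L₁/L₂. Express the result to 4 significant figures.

d₁ = 1/p₁ = 1/0.08321″ = 12.018 pc; d₂ = 1/p₂ = 1/0.1206″ = 8.2919 pc.
M₁ = m₁ − 5 log₁₀ d₁ + 5 = 8.31 − 5.3992 + 5 = 7.9108.
M₂ = 8.33 − 4.5933 + 5 = 8.7367.
L₁/L₂ = 10^(0.4(M₂ − M₁)) = 10^(0.4 × 0.8259) = 10^0.33036 = 2.1397.

L₁/L₂ = 2.140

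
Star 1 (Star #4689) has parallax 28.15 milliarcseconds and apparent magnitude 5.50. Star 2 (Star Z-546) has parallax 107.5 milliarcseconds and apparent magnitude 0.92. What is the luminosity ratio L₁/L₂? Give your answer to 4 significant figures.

d₁ = 1/p₁ = 1/0.02815″ = 35.524 pc; d₂ = 1/p₂ = 1/0.1075″ = 9.3023 pc.
M₁ = m₁ − 5 log₁₀ d₁ + 5 = 5.50 − 7.7526 + 5 = 2.7474.
M₂ = 0.92 − 4.8430 + 5 = 1.0770.
L₁/L₂ = 10^(0.4(M₂ − M₁)) = 10^(0.4 × (-1.6704)) = 10^(-0.66816) = 0.2147.

L₁/L₂ = 0.2147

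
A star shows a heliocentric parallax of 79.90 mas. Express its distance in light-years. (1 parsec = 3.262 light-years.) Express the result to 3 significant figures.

40.8 light years

p = 79.90 mas = 0.07990 arcsec.
d = 1/p = 1/0.07990 = 12.516 pc.
In light-years: 12.516 × 3.262 = 40.827 ly.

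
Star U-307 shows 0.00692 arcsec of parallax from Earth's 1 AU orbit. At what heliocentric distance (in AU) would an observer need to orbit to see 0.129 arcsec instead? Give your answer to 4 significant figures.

Parallax scales linearly with baseline: p ∝ B, so B = p_target / p_Earth × 1 AU.
B = 0.129 / 0.00692 = 18.642 AU.

18.64 AU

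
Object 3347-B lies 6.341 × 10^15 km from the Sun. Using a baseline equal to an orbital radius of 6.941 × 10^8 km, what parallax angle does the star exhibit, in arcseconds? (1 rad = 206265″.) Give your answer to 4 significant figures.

0.02258 arcsec

θ ≈ B/d = (6.941 × 10^8) / (6.341 × 10^15) = 1.0946 × 10^-7 rad.
In arcseconds: 1.0946 × 10^-7 × 206265 = 0.022578″.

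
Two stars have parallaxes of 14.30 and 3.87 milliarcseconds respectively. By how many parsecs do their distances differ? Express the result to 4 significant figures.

d_A = 1/0.01430″ = 69.93 pc; d_B = 1/0.003870″ = 258.4 pc.
|d_B − d_A| = |258.4 − 69.93| = 188.47 pc.

188.5 pc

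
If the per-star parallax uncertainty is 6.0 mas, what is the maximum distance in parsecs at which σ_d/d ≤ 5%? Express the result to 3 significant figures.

8.33 pc

σ_d/d = σ_p/p, so the condition is σ_p/p ≤ 0.05, i.e. p ≥ σ_p/0.05.
p_min = 6.0/0.05 = 120 mas = 0.12 arcsec.
d_max = 1/p_min = 1/0.12 = 8.3333 pc.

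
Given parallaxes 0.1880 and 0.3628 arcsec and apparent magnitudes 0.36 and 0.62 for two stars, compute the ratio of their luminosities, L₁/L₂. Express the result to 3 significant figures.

L₁/L₂ = 4.73

d₁ = 1/p₁ = 1/0.1880″ = 5.3191 pc; d₂ = 1/p₂ = 1/0.3628″ = 2.7563 pc.
M₁ = m₁ − 5 log₁₀ d₁ + 5 = 0.36 − 3.6292 + 5 = 1.7308.
M₂ = 0.62 − 2.2016 + 5 = 3.4184.
L₁/L₂ = 10^(0.4(M₂ − M₁)) = 10^(0.4 × 1.6876) = 10^0.67504 = 4.7319.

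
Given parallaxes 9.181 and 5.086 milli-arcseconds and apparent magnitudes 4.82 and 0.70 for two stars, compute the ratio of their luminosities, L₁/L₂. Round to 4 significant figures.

L₁/L₂ = 0.006902

d₁ = 1/p₁ = 1/0.009181″ = 108.92 pc; d₂ = 1/p₂ = 1/0.005086″ = 196.62 pc.
M₁ = m₁ − 5 log₁₀ d₁ + 5 = 4.82 − 10.1855 + 5 = -0.3655.
M₂ = 0.70 − 11.4681 + 5 = -5.7681.
L₁/L₂ = 10^(0.4(M₂ − M₁)) = 10^(0.4 × (-5.4026)) = 10^(-2.16104) = 0.0069018.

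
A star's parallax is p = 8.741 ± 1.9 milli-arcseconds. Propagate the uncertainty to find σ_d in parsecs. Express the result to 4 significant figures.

24.87 pc

d = 1/p, so σ_d = σ_p / p².
σ_d = 0.00190 / (0.008741)² = 0.00190 / 0.000076405 = 24.867 pc.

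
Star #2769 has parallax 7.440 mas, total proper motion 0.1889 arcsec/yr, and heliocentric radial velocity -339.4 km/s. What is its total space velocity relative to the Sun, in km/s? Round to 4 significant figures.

d = 1/p = 1/0.007440″ = 134.41 pc.
v_t = 4.740 μ d = 4.740 × 0.1889 × 134.41 = 120.35 km/s.
v = √(v_r² + v_t²) = √((-339.4)² + 120.35²) = √129676 = 360.11 km/s.

360.1 km/s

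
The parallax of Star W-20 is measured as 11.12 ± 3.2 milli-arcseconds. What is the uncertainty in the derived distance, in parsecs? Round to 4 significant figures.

d = 1/p, so σ_d = σ_p / p².
σ_d = 0.00320 / (0.01112)² = 0.00320 / 0.00012365 = 25.879 pc.

25.88 pc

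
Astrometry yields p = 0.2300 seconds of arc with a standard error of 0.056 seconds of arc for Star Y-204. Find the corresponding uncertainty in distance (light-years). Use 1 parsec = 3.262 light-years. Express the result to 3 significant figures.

d = 1/p, so σ_d = σ_p / p².
σ_d = 0.0560 / (0.2300)² = 0.0560 / 0.0529 = 1.0586 pc = 1.0586 × 3.262 ly = 3.4532 ly.

3.45 ly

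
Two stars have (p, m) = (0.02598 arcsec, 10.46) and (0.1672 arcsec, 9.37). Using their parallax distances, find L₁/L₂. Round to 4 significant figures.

L₁/L₂ = 15.18

d₁ = 1/p₁ = 1/0.02598″ = 38.491 pc; d₂ = 1/p₂ = 1/0.1672″ = 5.9809 pc.
M₁ = m₁ − 5 log₁₀ d₁ + 5 = 10.46 − 7.9268 + 5 = 7.5332.
M₂ = 9.37 − 3.8838 + 5 = 10.4862.
L₁/L₂ = 10^(0.4(M₂ − M₁)) = 10^(0.4 × 2.9530) = 10^1.18120 = 15.177.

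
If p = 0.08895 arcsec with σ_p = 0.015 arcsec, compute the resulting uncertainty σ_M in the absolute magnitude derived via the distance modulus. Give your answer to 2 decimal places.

σ_M = 0.37 mag

M = m − 5 log₁₀ d + 5 = m + 5 log₁₀ p + 5, so ∂M/∂p = 5/(p ln 10).
σ_M = (5/ln 10) · (σ_p/p) = 2.1715 × 0.015/0.08895 = 2.1715 × 0.16863 = 0.36618.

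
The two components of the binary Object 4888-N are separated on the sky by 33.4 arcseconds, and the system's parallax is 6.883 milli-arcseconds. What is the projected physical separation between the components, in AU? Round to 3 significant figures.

4850 AU

d = 1/p = 1/0.006883″ = 145.29 pc.
At distance d (pc), an angle of θ arcsec spans θ·d AU: s = 33.4 × 145.29 = 4852.7 AU.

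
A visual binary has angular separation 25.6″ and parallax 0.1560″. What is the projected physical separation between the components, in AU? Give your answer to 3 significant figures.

164 AU

d = 1/p = 1/0.1560″ = 6.4103 pc.
At distance d (pc), an angle of θ arcsec spans θ·d AU: s = 25.6 × 6.4103 = 164.1 AU.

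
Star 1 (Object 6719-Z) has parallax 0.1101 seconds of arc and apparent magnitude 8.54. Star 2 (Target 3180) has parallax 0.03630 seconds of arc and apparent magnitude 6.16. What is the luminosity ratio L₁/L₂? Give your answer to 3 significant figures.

d₁ = 1/p₁ = 1/0.1101″ = 9.0827 pc; d₂ = 1/p₂ = 1/0.03630″ = 27.548 pc.
M₁ = m₁ − 5 log₁₀ d₁ + 5 = 8.54 − 4.7911 + 5 = 8.7489.
M₂ = 6.16 − 7.2005 + 5 = 3.9595.
L₁/L₂ = 10^(0.4(M₂ − M₁)) = 10^(0.4 × (-4.7894)) = 10^(-1.91576) = 0.012141.

L₁/L₂ = 0.0121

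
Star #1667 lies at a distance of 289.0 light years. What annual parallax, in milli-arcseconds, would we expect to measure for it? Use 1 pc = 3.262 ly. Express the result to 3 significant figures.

11.3 mas

d = 289.0 ly ÷ 3.262 = 88.596 pc.
p = 1/d = 1/88.596 = 0.011287 arcsec.
= 0.011287 × 1000 = 11.287 mas.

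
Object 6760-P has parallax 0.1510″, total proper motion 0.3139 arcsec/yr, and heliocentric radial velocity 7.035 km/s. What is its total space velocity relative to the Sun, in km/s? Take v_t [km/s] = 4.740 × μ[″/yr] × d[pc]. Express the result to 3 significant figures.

12.1 km/s

d = 1/p = 1/0.1510″ = 6.6225 pc.
v_t = 4.740 μ d = 4.740 × 0.3139 × 6.6225 = 9.8535 km/s.
v = √(v_r² + v_t²) = √(7.035² + 9.8535²) = √146.583 = 12.107 km/s.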